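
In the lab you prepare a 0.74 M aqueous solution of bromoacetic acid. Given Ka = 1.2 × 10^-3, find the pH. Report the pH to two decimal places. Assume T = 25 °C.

pH = 1.53

BrCH2COOH ⇌ BrCH2COO- + H+
Ka = x²/(0.74 − x) = 1.2 × 10^-3
Assume x ≪ 0.74: x ≈ √(1.2 × 10^-3 × 0.74) = 2.98 × 10^-2 M
pH = −log[H+] = −log(2.98 × 10^-2) = 1.53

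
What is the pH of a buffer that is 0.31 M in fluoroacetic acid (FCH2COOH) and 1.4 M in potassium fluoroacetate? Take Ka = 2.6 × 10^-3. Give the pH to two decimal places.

pH = 3.24

pKa = −log(2.6 × 10^-3) = 2.585
pH = pKa + log([A⁻]/[HA]) = 2.585 + log(1.4/0.31)
pH = 2.585 + (+0.655) = 3.24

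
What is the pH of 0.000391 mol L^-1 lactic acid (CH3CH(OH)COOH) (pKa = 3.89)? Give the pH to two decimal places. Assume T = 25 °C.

pH = 3.77

CH3CH(OH)COOH ⇌ CH3CH(OH)COO- + H+
Ka = 10^(−3.89) = 1.29 × 10^-4
Ka = x²/(0.000391 − x) = 1.29 × 10^-4
The 5% rule fails; solving x² + Ka·x − Ka·C₀ = 0 exactly:
x = (−Ka + √(Ka² + 4·Ka·C₀))/2 = 1.69 × 10^-4 M
pH = −log[H+] = −log(1.69 × 10^-4) = 3.77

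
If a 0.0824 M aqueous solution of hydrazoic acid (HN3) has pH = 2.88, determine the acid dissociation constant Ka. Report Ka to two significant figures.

[H+] = 10^(-2.88) = 1.32 × 10^-3 M
At equilibrium [HA] = 0.0824 − 1.32 × 10^-3 = 8.11 × 10^-2 M
Ka = [H+][A-]/[HA] = (1.32 × 10^-3)² / 8.11 × 10^-2 = 2.1 × 10^-5

Ka = 2.1 × 10^-5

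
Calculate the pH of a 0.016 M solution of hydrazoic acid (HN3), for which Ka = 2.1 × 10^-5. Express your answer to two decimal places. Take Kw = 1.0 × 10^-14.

pH = 3.24

HN3 ⇌ N3- + H+
Ka = [H+]²/(0.016 − [H+]) = 2.1 × 10^-5
Assume [H+] ≪ 0.016: [H+] ≈ √(2.1 × 10^-5 × 0.016) = 5.80 × 10^-4 M
([H+]/C₀ = 3.6% < 5%, so the approximation holds.)
pH = −log(5.80 × 10^-4) = 3.24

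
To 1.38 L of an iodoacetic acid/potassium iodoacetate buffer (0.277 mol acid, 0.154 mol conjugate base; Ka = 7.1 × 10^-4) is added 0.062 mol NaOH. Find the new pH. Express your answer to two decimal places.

pH = 3.15

After neutralization: n(ICH2COOH) = 0.215 mol, n(ICH2COO-) = 0.216 mol.
pKa = −log(7.1 × 10^-4) = 3.149
pH = pKa + log(n_ICH2COO-/n_ICH2COOH) = 3.149 + log(0.216/0.215) = 3.149 + (+0.002)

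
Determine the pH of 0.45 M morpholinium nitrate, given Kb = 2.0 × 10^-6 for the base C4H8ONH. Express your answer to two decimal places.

C4H8ONH2+ is the conjugate acid of the weak base C4H8ONH.
Ka = Kw/Kb = 1.0×10^-14 / 2.0 × 10^-6 = 5.00 × 10^-9
Ka = x²/(0.45 − x) = 5.00 × 10^-9
Assume x ≪ 0.45: x ≈ √(5.00 × 10^-9 × 0.45) = 4.74 × 10^-5 M
pH = −log[H+] = −log(4.74 × 10^-5) = 4.32

pH = 4.32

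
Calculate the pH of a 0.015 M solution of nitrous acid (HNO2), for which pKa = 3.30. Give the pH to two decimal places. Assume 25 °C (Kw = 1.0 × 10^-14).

pH = 2.60

HNO2 ⇌ NO2- + H+
Ka = 10^(−3.30) = 5.01 × 10^-4
From the ICE table, Ka = x²/(0.015 − x) = 5.01 × 10^-4.
x is not negligible relative to C₀; solve x² + 0.000501·x − 7.52e-06 = 0.
x = (−Ka + √(Ka² + 4·Ka·C₀))/2 = 2.50 × 10^-3 M
pH = −log(2.50 × 10^-3) = 2.60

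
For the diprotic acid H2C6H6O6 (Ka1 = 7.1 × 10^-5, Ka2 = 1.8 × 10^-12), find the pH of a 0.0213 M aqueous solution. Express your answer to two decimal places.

Ka1 ≫ Ka2, so treat the first dissociation as the only significant source of H+.
Ka1 = x²/(0.0213 − x) = 7.1 × 10^-5
Solving the quadratic: x = (−Ka1 + √(Ka1² + 4·Ka1·C₀))/2 = 1.19 × 10^-3 M
pH = −log(1.19 × 10^-3) = 2.92

pH = 2.92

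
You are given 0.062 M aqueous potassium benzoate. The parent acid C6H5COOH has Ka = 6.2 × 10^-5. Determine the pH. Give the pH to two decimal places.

C6H5COO- is the conjugate base of the weak acid C6H5COOH.
Kb = Kw/Ka = 1.0×10^-14 / 6.2 × 10^-5 = 1.61 × 10^-10
Kb = [OH-]²/(0.062 − [OH-]) = 1.61 × 10^-10
Assume [OH-] ≪ 0.062: [OH-] ≈ √(1.61 × 10^-10 × 0.062) = 3.16 × 10^-6 M
Check: 0.0051% ionized — well under 5%, approximation valid.
pOH = 5.50, so pH = 14.00 − pOH = 8.50

pH = 8.50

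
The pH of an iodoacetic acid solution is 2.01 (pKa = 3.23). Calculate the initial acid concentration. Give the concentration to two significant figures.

C₀ = 1.7 × 10^-1 M

[H+] = 10^(-2.01) = 9.77 × 10^-3 M = x
Ka = 10^(−3.23) = 5.89 × 10^-4
Ka = x²/(C₀ − x) ⇒ C₀ = x + x²/Ka
C₀ = 9.77 × 10^-3 + (9.77 × 10^-3)²/(5.89 × 10^-4) = 1.72 × 10^-1 M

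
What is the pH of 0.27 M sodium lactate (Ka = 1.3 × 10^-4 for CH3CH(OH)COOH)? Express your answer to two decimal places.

pH = 8.66

CH3CH(OH)COO- is the conjugate base of the weak acid CH3CH(OH)COOH.
Kb = Kw/Ka = 1.0×10^-14 / 1.3 × 10^-4 = 7.69 × 10^-11
From the ICE table, Kb = [OH-]²/(0.27 − [OH-]) = 7.69 × 10^-11.
Neglecting [OH-] in the denominator: [OH-] = √(7.69 × 10^-11 × 0.27) = 4.56 × 10^-6 M
Check: 0.0017% ionized — well under 5%, approximation valid.
pOH = 5.34, so pH = 14.00 − pOH = 8.66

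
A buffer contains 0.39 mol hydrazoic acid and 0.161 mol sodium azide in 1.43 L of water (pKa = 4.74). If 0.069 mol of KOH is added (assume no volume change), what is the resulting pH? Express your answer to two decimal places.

pH = 4.60

After neutralization: n(HN3) = 0.321 mol, n(N3-) = 0.23 mol.
pH = pKa + log(n_N3-/n_HN3) = 4.74 + log(0.23/0.321) = 4.74 + (-0.145)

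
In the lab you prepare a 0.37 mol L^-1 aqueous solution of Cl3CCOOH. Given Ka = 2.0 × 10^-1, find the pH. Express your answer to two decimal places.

pH = 0.72

Cl3CCOOH ⇌ Cl3CCOO- + H+
From the ICE table, Ka = x²/(0.37 − x) = 2.0 × 10^-1.
x is not negligible relative to C₀; solve x² + 0.2·x − 0.074 = 0.
x = (−Ka + √(Ka² + 4·Ka·C₀))/2 = 1.90 × 10^-1 M
pH = −log[H+] = −log(1.90 × 10^-1) = 0.72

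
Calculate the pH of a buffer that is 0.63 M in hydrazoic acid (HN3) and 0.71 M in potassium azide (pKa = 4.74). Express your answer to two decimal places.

pH = 4.79

Using pH = pKa + log([base]/[acid]) with [base]/[acid] = 0.71/0.63:
pH = 4.74 + (+0.052) = 4.79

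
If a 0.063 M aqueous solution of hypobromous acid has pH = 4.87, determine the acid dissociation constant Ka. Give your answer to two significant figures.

[H+] = 10^(-4.87) = 1.35 × 10^-5 M
At equilibrium [HA] = 0.063 − 1.35 × 10^-5 = 6.30 × 10^-2 M
Ka = [H+][A-]/[HA] = (1.35 × 10^-5)² / 6.30 × 10^-2 = 2.9 × 10^-9

Ka = 2.9 × 10^-9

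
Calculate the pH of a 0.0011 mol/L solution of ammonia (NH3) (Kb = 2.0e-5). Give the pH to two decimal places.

pH = 10.14

NH3 + H2O ⇌ NH4+ + OH-
From the ICE table, Kb = x²/(0.0011 − x) = 2.0 × 10^-5.
x is not negligible relative to C₀; solve x² + 2e-05·x − 2.2e-08 = 0.
x = (−Kb + √(Kb² + 4·Kb·C₀))/2 = 1.39 × 10^-4 M
pOH = 3.86, so pH = 14.00 − pOH = 10.14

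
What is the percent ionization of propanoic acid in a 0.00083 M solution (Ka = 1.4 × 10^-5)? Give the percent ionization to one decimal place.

12.2%

CH3CH2COOH ⇌ CH3CH2COO- + H+; let x = [H+] at equilibrium.
Solve x² + 1.4e-05x − 1.16e-08 = 0 → x = 1.01 × 10^-4 M
% ionization = x/C₀ × 100% = 1.01 × 10^-4/0.00083 × 100% = 12.2%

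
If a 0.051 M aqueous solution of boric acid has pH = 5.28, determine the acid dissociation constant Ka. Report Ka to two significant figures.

Ka = 5.4 × 10^-10

[H+] = 10^(-5.28) = 5.25 × 10^-6 M
At equilibrium [HA] = 0.051 − 5.25 × 10^-6 = 5.10 × 10^-2 M
Ka = [H+][A-]/[HA] = (5.25 × 10^-6)² / 5.10 × 10^-2 = 5.4 × 10^-10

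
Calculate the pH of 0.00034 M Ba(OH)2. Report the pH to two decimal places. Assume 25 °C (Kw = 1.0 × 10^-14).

pH = 10.83

Ba(OH)2 is a strong base (each formula unit releases 2 OH-); [OH-] = 0.00068 M.
pOH = -log(0.00068) = 3.17
pH = 14.00 - 3.17 = 10.83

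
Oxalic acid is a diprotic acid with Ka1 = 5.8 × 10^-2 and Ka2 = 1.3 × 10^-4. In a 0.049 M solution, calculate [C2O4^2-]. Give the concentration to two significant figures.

1.3 × 10^-4 M

First ionization gives [H+] ≈ [HC2O4-] = 3.17 × 10^-2 M.
Second step: Ka2 = [H+][C2O4^2-]/[HC2O4-] ≈ [C2O4^2-] (since [H+] ≈ [HC2O4-]).
So [C2O4^2-] ≈ Ka2.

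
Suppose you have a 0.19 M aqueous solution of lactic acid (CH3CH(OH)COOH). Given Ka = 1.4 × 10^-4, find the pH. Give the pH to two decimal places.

pH = 2.29

CH3CH(OH)COOH ⇌ CH3CH(OH)COO- + H+
Ka = x²/(0.19 − x) = 1.4 × 10^-4
Neglecting x in the denominator: x = √(1.4 × 10^-4 × 0.19) = 5.16 × 10^-3 M
Check: 2.7% ionized — well under 5%, approximation valid.
pH = −log[H+] = −log(5.16 × 10^-3) = 2.29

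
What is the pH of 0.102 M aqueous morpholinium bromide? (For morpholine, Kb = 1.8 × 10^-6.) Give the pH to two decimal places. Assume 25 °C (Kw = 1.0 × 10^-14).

pH = 4.62

C4H8ONH2+ is the conjugate acid of the weak base C4H8ONH.
Ka = Kw/Kb = 1.0×10^-14 / 1.8 × 10^-6 = 5.56 × 10^-9
From the ICE table, Ka = [H+]²/(0.102 − [H+]) = 5.56 × 10^-9.
Assume [H+] ≪ 0.102: [H+] ≈ √(5.56 × 10^-9 × 0.102) = 2.38 × 10^-5 M
pH = −log[H+] = −log(2.38 × 10^-5) = 4.62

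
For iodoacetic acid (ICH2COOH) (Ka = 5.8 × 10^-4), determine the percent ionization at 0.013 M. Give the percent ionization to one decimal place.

ICH2COOH ⇌ ICH2COO- + H+; let x = [H+] at equilibrium.
Ka = x²/(C₀ − x); solving the quadratic gives x = 2.47 × 10^-3 M.
% ionization = x/C₀ × 100% = 2.47 × 10^-3/0.013 × 100% = 19.0%

19.0%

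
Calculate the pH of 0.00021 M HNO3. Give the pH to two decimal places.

HNO3 is a strong acid and dissociates completely, so [H+] = 0.00021 M.
pH = -log(0.00021) = 3.68

pH = 3.68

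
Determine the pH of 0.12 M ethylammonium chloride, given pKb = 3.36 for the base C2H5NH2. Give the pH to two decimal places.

pH = 5.78

C2H5NH3+ is the conjugate acid of the weak base C2H5NH2.
Kb = 10^(−3.36) = 4.37 × 10^-4
Ka = Kw/Kb = 1.0×10^-14 / 4.37 × 10^-4 = 2.29 × 10^-11
Ka = [H+]²/(0.12 − [H+]) = 2.29 × 10^-11
Neglecting [H+] in the denominator: [H+] = √(2.29 × 10^-11 × 0.12) = 1.66 × 10^-6 M
pH = −log(1.66 × 10^-6) = 5.78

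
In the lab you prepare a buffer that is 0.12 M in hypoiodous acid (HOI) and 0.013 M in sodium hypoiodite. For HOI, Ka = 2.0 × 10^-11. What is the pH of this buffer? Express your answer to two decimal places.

pH = 9.73

pKa = −log(2.0 × 10^-11) = 10.699
Henderson–Hasselbalch: pH = pKa + log([OI-]/[HOI]) = 10.699 + log(0.013/0.12)
pH = 10.699 + (-0.965) = 9.73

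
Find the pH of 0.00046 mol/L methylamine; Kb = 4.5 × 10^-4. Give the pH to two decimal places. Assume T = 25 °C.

CH3NH2 + H2O ⇌ CH3NH3+ + OH-
From the ICE table, Kb = x²/(0.00046 − x) = 4.5 × 10^-4.
The 5% rule fails; solving x² + Kb·x − Kb·C₀ = 0 exactly:
x = (−Kb + √(Kb² + 4·Kb·C₀))/2 = 2.83 × 10^-4 M
pOH = −log(2.83 × 10^-4) = 3.55; pH = 14.00 − 3.55 = 10.45

pH = 10.45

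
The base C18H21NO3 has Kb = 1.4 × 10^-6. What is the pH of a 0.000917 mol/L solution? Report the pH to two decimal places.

C18H21NO3 + H2O ⇌ C18H22NO3+ + OH-
Let x = [OH-] at equilibrium. Kb = x²/(0.000917 − x).
Assume x ≪ 0.000917: x ≈ √(1.4 × 10^-6 × 0.000917) = 3.58 × 10^-5 M
(x/C₀ = 3.9% < 5%, so the approximation holds.)
pOH = −log(3.58 × 10^-5) = 4.45; pH = 14.00 − 4.45 = 9.55

pH = 9.55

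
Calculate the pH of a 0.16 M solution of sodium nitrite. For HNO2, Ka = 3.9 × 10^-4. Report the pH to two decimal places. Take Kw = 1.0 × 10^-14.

NO2- is the conjugate base of the weak acid HNO2.
Kb = Kw/Ka = 1.0×10^-14 / 3.9 × 10^-4 = 2.56 × 10^-11
Kb = x²/(0.16 − x) = 2.56 × 10^-11
Assume x ≪ 0.16: x ≈ √(2.56 × 10^-11 × 0.16) = 2.02 × 10^-6 M
(x/C₀ = 0.0013% < 5%, so the approximation holds.)
pOH = −log(2.02 × 10^-6) = 5.69; pH = 14.00 − 5.69 = 8.31

pH = 8.31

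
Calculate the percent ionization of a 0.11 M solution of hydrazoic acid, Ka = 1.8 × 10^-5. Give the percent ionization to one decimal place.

1.3%

HN3 ⇌ N3- + H+; let x = [H+] at equilibrium.
x ≈ √(Ka·C₀) = √(1.8 × 10^-5 × 0.11) = 1.41 × 10^-3 M
% ionization = x/C₀ × 100% = 1.41 × 10^-3/0.11 × 100% = 1.3%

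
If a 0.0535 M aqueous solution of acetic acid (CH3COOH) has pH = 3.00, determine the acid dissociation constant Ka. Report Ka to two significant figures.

Ka = 1.9 × 10^-5

[H+] = 10^(-3.00) = 1.00 × 10^-3 M
At equilibrium [HA] = 0.0535 − 1.00 × 10^-3 = 5.25 × 10^-2 M
Ka = [H+][A-]/[HA] = (1.00 × 10^-3)² / 5.25 × 10^-2 = 1.9 × 10^-5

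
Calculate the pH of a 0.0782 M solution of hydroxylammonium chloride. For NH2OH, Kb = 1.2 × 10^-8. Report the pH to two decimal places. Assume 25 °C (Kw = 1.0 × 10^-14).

pH = 3.59

NH3OH+ is the conjugate acid of the weak base NH2OH.
Ka = Kw/Kb = 1.0×10^-14 / 1.2 × 10^-8 = 8.33 × 10^-7
From the ICE table, Ka = x²/(0.0782 − x) = 8.33 × 10^-7.
Assume x ≪ 0.0782: x ≈ √(8.33 × 10^-7 × 0.0782) = 2.55 × 10^-4 M
Check: 0.33% ionized — well under 5%, approximation valid.
pH = −log[H+] = −log(2.55 × 10^-4) = 3.59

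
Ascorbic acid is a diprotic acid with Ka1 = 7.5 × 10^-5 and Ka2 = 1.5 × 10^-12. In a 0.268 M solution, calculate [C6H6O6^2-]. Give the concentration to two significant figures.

First ionization gives [H+] ≈ [HC6H6O6-] = 4.48 × 10^-3 M.
Second step: Ka2 = [H+][C6H6O6^2-]/[HC6H6O6-] ≈ [C6H6O6^2-] (since [H+] ≈ [HC6H6O6-]).
So [C6H6O6^2-] ≈ Ka2.

1.5 × 10^-12 M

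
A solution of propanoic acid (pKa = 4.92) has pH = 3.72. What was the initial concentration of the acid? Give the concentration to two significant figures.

C₀ = 3.2 × 10^-3 M

[H+] = 10^(-3.72) = 1.91 × 10^-4 M = x
Ka = 10^(−4.92) = 1.20 × 10^-5
Ka = x²/(C₀ − x) ⇒ C₀ = x + x²/Ka
C₀ = 1.91 × 10^-4 + (1.91 × 10^-4)²/(1.20 × 10^-5) = 3.23 × 10^-3 M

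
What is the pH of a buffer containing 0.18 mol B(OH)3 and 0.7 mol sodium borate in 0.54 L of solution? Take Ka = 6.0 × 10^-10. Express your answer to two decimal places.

pKa = −log(6.0 × 10^-10) = 9.222
Henderson–Hasselbalch: pH = pKa + log([B(OH)4-]/[B(OH)3]) = 9.222 + log(0.7/0.18)
pH = 9.222 + (+0.590) = 9.81

pH = 9.81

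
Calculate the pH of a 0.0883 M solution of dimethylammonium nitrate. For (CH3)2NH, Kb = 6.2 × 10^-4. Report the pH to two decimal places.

pH = 5.92

(CH3)2NH2+ is the conjugate acid of the weak base (CH3)2NH.
Ka = Kw/Kb = 1.0×10^-14 / 6.2 × 10^-4 = 1.61 × 10^-11
Ka = x²/(0.0883 − x) = 1.61 × 10^-11
Since Ka ≪ C₀, x ≈ √(Ka·C₀) = 1.19 × 10^-6 M.
Check: 0.0014% ionized — well under 5%, approximation valid.
pH = −log[H+] = −log(1.19 × 10^-6) = 5.92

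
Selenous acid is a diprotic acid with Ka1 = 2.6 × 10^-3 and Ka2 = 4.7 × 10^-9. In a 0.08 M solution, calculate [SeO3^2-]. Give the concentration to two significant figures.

First ionization gives [H+] ≈ [HSeO3-] = 1.32 × 10^-2 M.
Second step: Ka2 = [H+][SeO3^2-]/[HSeO3-] ≈ [SeO3^2-] (since [H+] ≈ [HSeO3-]).
So [SeO3^2-] ≈ Ka2.

4.7 × 10^-9 M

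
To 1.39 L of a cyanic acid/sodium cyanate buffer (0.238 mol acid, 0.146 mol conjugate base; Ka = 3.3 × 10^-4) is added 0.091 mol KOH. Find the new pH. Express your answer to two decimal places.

OH- converts HOCN to OCN-: HOCN → 0.147 mol, OCN- → 0.237 mol.
pKa = −log(3.3 × 10^-4) = 3.481
pH = pKa + log(n_OCN-/n_HOCN) = 3.481 + log(0.237/0.147) = 3.481 + (+0.207)

pH = 3.69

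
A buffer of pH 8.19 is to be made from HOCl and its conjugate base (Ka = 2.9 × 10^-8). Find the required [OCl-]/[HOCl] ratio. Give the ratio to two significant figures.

ratio = 4.5

pKa = -log(2.9 × 10^-8) = 7.538
pH = pKa + log(r) ⇒ log(r) = 8.19 − 7.538 = +0.652
r = [OCl-]/[HOCl] = 10^(+0.652) = 4.49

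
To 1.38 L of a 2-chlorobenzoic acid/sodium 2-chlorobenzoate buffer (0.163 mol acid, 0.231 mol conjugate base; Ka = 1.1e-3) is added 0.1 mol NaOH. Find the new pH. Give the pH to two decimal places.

OH- converts ClC6H4COOH to ClC6H4COO-: ClC6H4COOH → 0.063 mol, ClC6H4COO- → 0.331 mol.
pKa = −log(1.1 × 10^-3) = 2.959
pH = pKa + log([A⁻]/[HA]) = 2.959 + log(0.331/0.063) = 2.959 +0.720

pH = 3.68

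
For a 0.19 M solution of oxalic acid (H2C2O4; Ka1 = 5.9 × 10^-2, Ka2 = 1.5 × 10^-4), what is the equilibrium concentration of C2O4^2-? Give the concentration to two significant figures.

1.5 × 10^-4 M

First ionization gives [H+] ≈ [HC2O4-] = 8.04 × 10^-2 M.
Second step: Ka2 = [H+][C2O4^2-]/[HC2O4-] ≈ [C2O4^2-] (since [H+] ≈ [HC2O4-]).
So [C2O4^2-] ≈ Ka2.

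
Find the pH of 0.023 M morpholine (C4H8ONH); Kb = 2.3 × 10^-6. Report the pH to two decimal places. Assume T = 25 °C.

C4H8ONH + H2O ⇌ C4H8ONH2+ + OH-
From the ICE table, Kb = x²/(0.023 − x) = 2.3 × 10^-6.
Since Kb ≪ C₀, x ≈ √(Kb·C₀) = 2.30 × 10^-4 M.
(x/C₀ = 1% < 5%, so the approximation holds.)
pOH = −log(2.30 × 10^-4) = 3.64; pH = 14.00 − 3.64 = 10.36

pH = 10.36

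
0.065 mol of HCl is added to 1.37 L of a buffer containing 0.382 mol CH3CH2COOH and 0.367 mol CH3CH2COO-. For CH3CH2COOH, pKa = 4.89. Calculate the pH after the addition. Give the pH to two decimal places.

After neutralization: n(CH3CH2COOH) = 0.447 mol, n(CH3CH2COO-) = 0.302 mol.
pH = pKa + log(n_CH3CH2COO-/n_CH3CH2COOH) = 4.89 + log(0.302/0.447) = 4.89 + (-0.170)

pH = 4.72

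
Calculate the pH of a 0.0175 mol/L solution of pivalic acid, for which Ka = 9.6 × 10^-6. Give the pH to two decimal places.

(CH3)3CCOOH ⇌ (CH3)3CCOO- + H+
Ka = x²/(0.0175 − x) = 9.6 × 10^-6
Assume x ≪ 0.0175: x ≈ √(9.6 × 10^-6 × 0.0175) = 4.10 × 10^-4 M
(x/C₀ = 2.3% < 5%, so the approximation holds.)
pH = −log(4.10 × 10^-4) = 3.39

pH = 3.39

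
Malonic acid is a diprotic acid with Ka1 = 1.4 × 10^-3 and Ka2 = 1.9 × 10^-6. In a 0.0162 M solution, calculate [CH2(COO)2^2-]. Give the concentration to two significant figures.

1.9 × 10^-6 M

First ionization gives [H+] ≈ [CH2(COOH)COO-] = 4.11 × 10^-3 M.
Second step: Ka2 = [H+][CH2(COO)2^2-]/[CH2(COOH)COO-] ≈ [CH2(COO)2^2-] (since [H+] ≈ [CH2(COOH)COO-]).
So [CH2(COO)2^2-] ≈ Ka2.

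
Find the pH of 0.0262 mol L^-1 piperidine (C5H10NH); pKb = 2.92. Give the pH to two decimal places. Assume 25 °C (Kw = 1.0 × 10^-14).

pH = 11.70

C5H10NH + H2O ⇌ C5H10NH2+ + OH-
Kb = 10^(−2.92) = 1.20 × 10^-3
Kb = x²/(0.0262 − x) = 1.20 × 10^-3
The 5% rule fails; solving x² + Kb·x − Kb·C₀ = 0 exactly:
x = [−0.0012 + √(0.0012² + 0.000126)]/2 = 5.04 × 10^-3 M
pOH = −log(5.04 × 10^-3) = 2.30; pH = 14.00 − 2.30 = 11.70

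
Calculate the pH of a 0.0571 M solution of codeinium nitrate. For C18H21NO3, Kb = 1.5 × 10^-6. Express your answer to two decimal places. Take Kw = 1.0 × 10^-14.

pH = 4.71

C18H22NO3+ is the conjugate acid of the weak base C18H21NO3.
Ka = Kw/Kb = 1.0×10^-14 / 1.5 × 10^-6 = 6.67 × 10^-9
From the ICE table, Ka = [H+]²/(0.0571 − [H+]) = 6.67 × 10^-9.
Since Ka ≪ C₀, [H+] ≈ √(Ka·C₀) = 1.95 × 10^-5 M.
pH = −log[H+] = −log(1.95 × 10^-5) = 4.71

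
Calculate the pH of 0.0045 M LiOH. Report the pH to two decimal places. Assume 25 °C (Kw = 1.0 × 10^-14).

pH = 11.65

LiOH is a strong base; [OH-] = 0.0045 M.
pOH = -log(0.0045) = 2.35
pH = 14.00 - 2.35 = 11.65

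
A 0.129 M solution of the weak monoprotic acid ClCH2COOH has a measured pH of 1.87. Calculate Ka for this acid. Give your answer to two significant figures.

Ka = 1.6 × 10^-3

[H+] = 10^(-1.87) = 1.35 × 10^-2 M
At equilibrium [HA] = 0.129 − 1.35 × 10^-2 = 1.16 × 10^-1 M
Ka = [H+][A-]/[HA] = (1.35 × 10^-2)² / 1.16 × 10^-1 = 1.6 × 10^-3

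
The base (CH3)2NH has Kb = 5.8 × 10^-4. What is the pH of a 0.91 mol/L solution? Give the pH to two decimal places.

(CH3)2NH + H2O ⇌ (CH3)2NH2+ + OH-
From the ICE table, Kb = [OH-]²/(0.91 − [OH-]) = 5.8 × 10^-4.
Neglecting [OH-] in the denominator: [OH-] = √(5.8 × 10^-4 × 0.91) = 2.30 × 10^-2 M
pOH = −log(2.30 × 10^-2) = 1.64; pH = 14.00 − 1.64 = 12.36

pH = 12.36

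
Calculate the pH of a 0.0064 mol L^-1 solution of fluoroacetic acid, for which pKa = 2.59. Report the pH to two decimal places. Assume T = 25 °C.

pH = 2.53

FCH2COOH ⇌ FCH2COO- + H+
Ka = 10^(−2.59) = 2.57 × 10^-3
Let x = [H+] at equilibrium. Ka = x²/(0.0064 − x).
Here C₀/Ka ≈ 2.49, so the small-x approximation fails. Use the quadratic:
x = (−Ka + √(Ka² + 4·Ka·C₀))/2 = 2.97 × 10^-3 M
pH = −log[H+] = −log(2.97 × 10^-3) = 2.53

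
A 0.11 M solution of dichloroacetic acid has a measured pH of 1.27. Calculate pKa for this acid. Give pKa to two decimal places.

[H+] = 10^(-1.27) = 5.37 × 10^-2 M
At equilibrium [HA] = 0.11 − 5.37 × 10^-2 = 5.63 × 10^-2 M
Ka = [H+][A-]/[HA] = (5.37 × 10^-2)² / 5.63 × 10^-2 = 5.12 × 10^-2
pKa = -log(5.12 × 10^-2) = 1.29

pKa = 1.29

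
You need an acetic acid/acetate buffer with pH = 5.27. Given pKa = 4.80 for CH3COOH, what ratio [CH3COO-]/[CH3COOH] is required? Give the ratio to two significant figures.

ratio = 3.0

pH = pKa + log(r) ⇒ log(r) = 5.27 − 4.80 = +0.47
r = [CH3COO-]/[CH3COOH] = 10^(+0.47) = 2.95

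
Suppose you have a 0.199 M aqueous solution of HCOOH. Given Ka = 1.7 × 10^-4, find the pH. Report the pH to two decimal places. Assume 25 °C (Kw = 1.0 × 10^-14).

HCOOH ⇌ HCOO- + H+
From the ICE table, Ka = x²/(0.199 − x) = 1.7 × 10^-4.
Assume x ≪ 0.199: x ≈ √(1.7 × 10^-4 × 0.199) = 5.82 × 10^-3 M
Check: 2.9% ionized — well under 5%, approximation valid.
pH = −log(5.82 × 10^-3) = 2.24

pH = 2.24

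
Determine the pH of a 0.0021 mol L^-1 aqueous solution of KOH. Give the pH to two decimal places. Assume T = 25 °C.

pH = 11.32

KOH is a strong base; [OH-] = 0.0021 M.
pOH = -log(0.0021) = 2.68
pH = 14.00 - 2.68 = 11.32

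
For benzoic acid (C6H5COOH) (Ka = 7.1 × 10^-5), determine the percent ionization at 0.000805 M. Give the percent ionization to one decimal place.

C6H5COOH ⇌ C6H5COO- + H+; let x = [H+] at equilibrium.
Solve x² + 7.1e-05x − 5.72e-08 = 0 → x = 2.06 × 10^-4 M
% ionization = x/C₀ × 100% = 2.06 × 10^-4/0.000805 × 100% = 25.6%

25.6%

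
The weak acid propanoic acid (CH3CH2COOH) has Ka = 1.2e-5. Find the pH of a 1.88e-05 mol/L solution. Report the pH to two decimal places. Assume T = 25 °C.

pH = 4.99

CH3CH2COOH ⇌ CH3CH2COO- + H+
Let x = [H+] at equilibrium. Ka = x²/(1.88e-05 − x).
The 5% rule fails; solving x² + Ka·x − Ka·C₀ = 0 exactly:
x = (−Ka + √(Ka² + 4·Ka·C₀))/2 = 1.02 × 10^-5 M
pH = −log(1.02 × 10^-5) = 4.99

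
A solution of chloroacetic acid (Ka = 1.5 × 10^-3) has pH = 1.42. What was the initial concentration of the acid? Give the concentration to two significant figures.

[H+] = 10^(-1.42) = 3.80 × 10^-2 M = x
Ka = x²/(C₀ − x) ⇒ C₀ = x + x²/Ka
C₀ = 3.80 × 10^-2 + (3.80 × 10^-2)²/(1.5 × 10^-3) = 1.00 M

C₀ = 1.0 M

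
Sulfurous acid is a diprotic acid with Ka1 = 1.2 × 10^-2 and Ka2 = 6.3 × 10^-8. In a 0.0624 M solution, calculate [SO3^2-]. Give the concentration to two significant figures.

First ionization gives [H+] ≈ [HSO3-] = 2.20 × 10^-2 M.
Second step: Ka2 = [H+][SO3^2-]/[HSO3-] ≈ [SO3^2-] (since [H+] ≈ [HSO3-]).
So [SO3^2-] ≈ Ka2.

6.3 × 10^-8 M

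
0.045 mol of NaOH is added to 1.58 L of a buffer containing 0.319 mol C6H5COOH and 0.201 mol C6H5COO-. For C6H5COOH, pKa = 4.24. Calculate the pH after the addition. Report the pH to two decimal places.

pH = 4.19

After neutralization: n(C6H5COOH) = 0.274 mol, n(C6H5COO-) = 0.246 mol.
pH = pKa + log([A⁻]/[HA]) = 4.24 + log(0.246/0.274) = 4.24 -0.047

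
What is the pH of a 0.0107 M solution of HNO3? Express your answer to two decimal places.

pH = 1.97

HNO3 is a strong acid and dissociates completely, so [H+] = 0.0107 M.
pH = -log(0.0107) = 1.97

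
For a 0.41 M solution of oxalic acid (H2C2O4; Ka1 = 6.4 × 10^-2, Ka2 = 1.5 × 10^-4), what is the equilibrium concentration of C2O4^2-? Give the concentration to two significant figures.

1.5 × 10^-4 M

First ionization gives [H+] ≈ [HC2O4-] = 1.33 × 10^-1 M.
Second step: Ka2 = [H+][C2O4^2-]/[HC2O4-] ≈ [C2O4^2-] (since [H+] ≈ [HC2O4-]).
So [C2O4^2-] ≈ Ka2.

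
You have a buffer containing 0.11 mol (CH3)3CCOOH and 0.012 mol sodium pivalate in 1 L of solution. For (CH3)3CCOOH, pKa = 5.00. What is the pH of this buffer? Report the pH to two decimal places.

pH = pKa + log([A⁻]/[HA]) = 5.00 + log(0.012/0.11)
pH = 5.00 + (-0.962) = 4.04

pH = 4.04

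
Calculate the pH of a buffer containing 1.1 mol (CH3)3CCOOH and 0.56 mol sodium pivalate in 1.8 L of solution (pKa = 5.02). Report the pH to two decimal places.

pH = 4.73

Henderson–Hasselbalch: pH = pKa + log([(CH3)3CCOO-]/[(CH3)3CCOOH]) = 5.02 + log(0.56/1.1)
pH = 5.02 + (-0.293) = 4.73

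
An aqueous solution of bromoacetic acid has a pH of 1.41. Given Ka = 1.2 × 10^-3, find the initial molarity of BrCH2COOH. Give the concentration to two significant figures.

[H+] = 10^(-1.41) = 3.89 × 10^-2 M = x
Ka = x²/(C₀ − x) ⇒ C₀ = x + x²/Ka
C₀ = 3.89 × 10^-2 + (3.89 × 10^-2)²/(1.2 × 10^-3) = 1.30 M

C₀ = 1.3 M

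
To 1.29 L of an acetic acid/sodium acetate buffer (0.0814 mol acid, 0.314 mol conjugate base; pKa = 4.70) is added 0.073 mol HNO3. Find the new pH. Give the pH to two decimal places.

pH = 4.89

Added H+ converts CH3COO- to CH3COOH: CH3COOH → 0.154 mol, CH3COO- → 0.241 mol.
pH = pKa + log(n_CH3COO-/n_CH3COOH) = 4.70 + log(0.241/0.154) = 4.70 + (+0.194)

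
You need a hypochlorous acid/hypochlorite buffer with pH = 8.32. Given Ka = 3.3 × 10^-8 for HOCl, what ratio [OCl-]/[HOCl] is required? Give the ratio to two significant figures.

pKa = -log(3.3 × 10^-8) = 7.481
pH = pKa + log(r) ⇒ log(r) = 8.32 − 7.481 = +0.839
r = [OCl-]/[HOCl] = 10^(+0.839) = 6.9

ratio = 6.9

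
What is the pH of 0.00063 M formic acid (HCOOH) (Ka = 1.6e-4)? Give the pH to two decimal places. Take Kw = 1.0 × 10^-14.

pH = 3.61

HCOOH ⇌ HCOO- + H+
From the ICE table, Ka = [H+]²/(0.00063 − [H+]) = 1.6 × 10^-4.
[H+] is not negligible relative to C₀; solve [H+]² + 0.00016·[H+] − 1.01e-07 = 0.
[H+] = [−0.00016 + √(0.00016² + 4.03e-07)]/2 = 2.47 × 10^-4 M
pH = −log(2.47 × 10^-4) = 3.61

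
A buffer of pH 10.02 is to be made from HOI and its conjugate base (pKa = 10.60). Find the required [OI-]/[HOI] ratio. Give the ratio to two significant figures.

pH = pKa + log(r) ⇒ log(r) = 10.02 − 10.60 = -0.58
r = [OI-]/[HOI] = 10^(-0.58) = 0.263

ratio = 0.26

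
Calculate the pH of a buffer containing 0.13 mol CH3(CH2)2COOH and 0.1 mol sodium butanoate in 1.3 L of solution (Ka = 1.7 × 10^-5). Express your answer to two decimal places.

pKa = −log(1.7 × 10^-5) = 4.770
Henderson–Hasselbalch: pH = pKa + log([CH3(CH2)2COO-]/[CH3(CH2)2COOH]) = 4.770 + log(0.1/0.13)
pH = 4.770 + (-0.114) = 4.66

pH = 4.66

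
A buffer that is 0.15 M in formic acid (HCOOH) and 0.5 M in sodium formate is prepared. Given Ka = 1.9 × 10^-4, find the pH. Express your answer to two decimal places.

pH = 4.24

pKa = −log(1.9 × 10^-4) = 3.721
Henderson–Hasselbalch: pH = pKa + log([HCOO-]/[HCOOH]) = 3.721 + log(0.5/0.15)
pH = 3.721 + (+0.523) = 4.24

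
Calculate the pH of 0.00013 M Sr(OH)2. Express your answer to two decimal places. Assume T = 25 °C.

Sr(OH)2 is a strong base (each formula unit releases 2 OH-); [OH-] = 0.00026 M.
pOH = -log(0.00026) = 3.59
pH = 14.00 - 3.59 = 10.41

pH = 10.41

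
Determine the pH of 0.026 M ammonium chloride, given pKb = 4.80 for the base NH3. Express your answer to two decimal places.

NH4+ is the conjugate acid of the weak base NH3.
Kb = 10^(−4.80) = 1.58 × 10^-5
Ka = Kw/Kb = 1.0×10^-14 / 1.58 × 10^-5 = 6.33 × 10^-10
Ka = [H+]²/(0.026 − [H+]) = 6.33 × 10^-10
Neglecting [H+] in the denominator: [H+] = √(6.33 × 10^-10 × 0.026) = 4.06 × 10^-6 M
Check: 0.016% ionized — well under 5%, approximation valid.
pH = −log(4.06 × 10^-6) = 5.39

pH = 5.39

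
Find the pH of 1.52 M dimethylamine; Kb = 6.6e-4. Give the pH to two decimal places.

(CH3)2NH + H2O ⇌ (CH3)2NH2+ + OH-
Kb = [OH-]²/(1.52 − [OH-]) = 6.6 × 10^-4
Assume [OH-] ≪ 1.52: [OH-] ≈ √(6.6 × 10^-4 × 1.52) = 3.17 × 10^-2 M
Check: 2.1% ionized — well under 5%, approximation valid.
pOH = 1.50, so pH = 14.00 − pOH = 12.50

pH = 12.50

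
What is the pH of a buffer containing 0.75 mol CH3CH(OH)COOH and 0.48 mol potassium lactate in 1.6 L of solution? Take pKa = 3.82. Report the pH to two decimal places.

Henderson–Hasselbalch: pH = pKa + log([CH3CH(OH)COO-]/[CH3CH(OH)COOH]) = 3.82 + log(0.48/0.75)
pH = 3.82 + (-0.194) = 3.63

pH = 3.63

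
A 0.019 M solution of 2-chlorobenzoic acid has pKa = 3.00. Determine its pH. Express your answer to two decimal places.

ClC6H4COOH ⇌ ClC6H4COO- + H+
Ka = 10^(−3.00) = 1.00 × 10^-3
Let x = [H+] at equilibrium. Ka = x²/(0.019 − x).
The 5% rule fails; solving x² + Ka·x − Ka·C₀ = 0 exactly:
x = (−Ka + √(Ka² + 4·Ka·C₀))/2 = 3.89 × 10^-3 M
pH = −log(3.89 × 10^-3) = 2.41

pH = 2.41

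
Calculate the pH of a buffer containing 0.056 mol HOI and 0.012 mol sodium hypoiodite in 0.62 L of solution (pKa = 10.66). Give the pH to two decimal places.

Henderson–Hasselbalch: pH = pKa + log([OI-]/[HOI]) = 10.66 + log(0.012/0.056)
pH = 10.66 + (-0.669) = 9.99

pH = 9.99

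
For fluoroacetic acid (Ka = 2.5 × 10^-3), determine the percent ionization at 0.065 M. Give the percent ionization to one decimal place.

FCH2COOH ⇌ FCH2COO- + H+; let x = [H+] at equilibrium.
Solve x² + 0.0025x − 0.000163 = 0 → x = 1.16 × 10^-2 M
Fraction ionized = 1.16 × 10^-2 / 0.065 = 0.1785 → 17.8%

17.8%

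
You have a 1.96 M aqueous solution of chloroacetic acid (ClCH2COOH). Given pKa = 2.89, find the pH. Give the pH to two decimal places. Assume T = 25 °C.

ClCH2COOH ⇌ ClCH2COO- + H+
Ka = 10^(−2.89) = 1.29 × 10^-3
From the ICE table, Ka = [H+]²/(1.96 − [H+]) = 1.29 × 10^-3.
Since Ka ≪ C₀, [H+] ≈ √(Ka·C₀) = 5.03 × 10^-2 M.
pH = −log[H+] = −log(5.03 × 10^-2) = 1.30

pH = 1.30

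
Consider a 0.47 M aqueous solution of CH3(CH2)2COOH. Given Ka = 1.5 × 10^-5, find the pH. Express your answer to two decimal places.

pH = 2.58

CH3(CH2)2COOH ⇌ CH3(CH2)2COO- + H+
Ka = x²/(0.47 − x) = 1.5 × 10^-5
Neglecting x in the denominator: x = √(1.5 × 10^-5 × 0.47) = 2.66 × 10^-3 M
Check: 0.56% ionized — well under 5%, approximation valid.
pH = −log[H+] = −log(2.66 × 10^-3) = 2.58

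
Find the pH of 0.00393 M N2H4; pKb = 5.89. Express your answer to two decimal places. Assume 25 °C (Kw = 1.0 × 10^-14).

N2H4 + H2O ⇌ N2H5+ + OH-
Kb = 10^(−5.89) = 1.29 × 10^-6
Kb = [OH-]²/(0.00393 − [OH-]) = 1.29 × 10^-6
Since Kb ≪ C₀, [OH-] ≈ √(Kb·C₀) = 7.12 × 10^-5 M.
Check: 1.8% ionized — well under 5%, approximation valid.
pOH = 4.15, so pH = 14.00 − pOH = 9.85

pH = 9.85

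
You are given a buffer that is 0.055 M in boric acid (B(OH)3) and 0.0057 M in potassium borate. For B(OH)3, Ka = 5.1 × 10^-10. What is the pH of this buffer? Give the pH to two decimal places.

pH = 8.31

pKa = −log(5.1 × 10^-10) = 9.292
Henderson–Hasselbalch: pH = pKa + log([B(OH)4-]/[B(OH)3]) = 9.292 + log(0.0057/0.055)
pH = 9.292 + (-0.984) = 8.31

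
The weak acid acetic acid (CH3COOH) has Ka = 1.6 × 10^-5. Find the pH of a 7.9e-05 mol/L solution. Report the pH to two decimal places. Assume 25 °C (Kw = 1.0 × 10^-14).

CH3COOH ⇌ CH3COO- + H+
Let x = [H+] at equilibrium. Ka = x²/(7.9e-05 − x).
x is not negligible relative to C₀; solve x² + 1.6e-05·x − 1.26e-09 = 0.
x = (−Ka + √(Ka² + 4·Ka·C₀))/2 = 2.84 × 10^-5 M
pH = −log(2.84 × 10^-5) = 4.55

pH = 4.55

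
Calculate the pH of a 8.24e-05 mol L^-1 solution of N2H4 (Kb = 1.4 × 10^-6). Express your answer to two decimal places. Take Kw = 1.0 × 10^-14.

pH = 9.00

N2H4 + H2O ⇌ N2H5+ + OH-
Kb = [OH-]²/(8.24e-05 − [OH-]) = 1.4 × 10^-6
[OH-] is not negligible relative to C₀; solve [OH-]² + 1.4e-06·[OH-] − 1.15e-10 = 0.
[OH-] = (−Kb + √(Kb² + 4·Kb·C₀))/2 = 1.01 × 10^-5 M
pOH = −log(1.01 × 10^-5) = 5.00; pH = 14.00 − 5.00 = 9.00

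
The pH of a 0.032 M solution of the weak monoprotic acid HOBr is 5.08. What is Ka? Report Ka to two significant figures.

[H+] = 10^(-5.08) = 8.32 × 10^-6 M
At equilibrium [HA] = 0.032 − 8.32 × 10^-6 = 3.20 × 10^-2 M
Ka = [H+][A-]/[HA] = (8.32 × 10^-6)² / 3.20 × 10^-2 = 2.2 × 10^-9

Ka = 2.2 × 10^-9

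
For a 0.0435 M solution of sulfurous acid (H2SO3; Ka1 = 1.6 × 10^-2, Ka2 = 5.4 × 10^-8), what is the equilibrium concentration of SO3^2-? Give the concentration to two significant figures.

5.4 × 10^-8 M

First ionization gives [H+] ≈ [HSO3-] = 1.96 × 10^-2 M.
Second step: Ka2 = [H+][SO3^2-]/[HSO3-] ≈ [SO3^2-] (since [H+] ≈ [HSO3-]).
So [SO3^2-] ≈ Ka2.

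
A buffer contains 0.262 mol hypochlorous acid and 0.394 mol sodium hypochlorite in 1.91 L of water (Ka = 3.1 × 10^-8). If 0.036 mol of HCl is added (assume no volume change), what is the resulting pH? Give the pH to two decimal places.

pH = 7.59

Added H+ converts OCl- to HOCl: HOCl → 0.298 mol, OCl- → 0.358 mol.
pKa = −log(3.1 × 10^-8) = 7.509
Henderson–Hasselbalch with mole ratio 0.358/0.298: pH = 7.509 + (+0.080)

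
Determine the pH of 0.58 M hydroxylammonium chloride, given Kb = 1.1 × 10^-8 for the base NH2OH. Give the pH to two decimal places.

pH = 3.14

NH3OH+ is the conjugate acid of the weak base NH2OH.
Ka = Kw/Kb = 1.0×10^-14 / 1.1 × 10^-8 = 9.09 × 10^-7
Ka = x²/(0.58 − x) = 9.09 × 10^-7
Neglecting x in the denominator: x = √(9.09 × 10^-7 × 0.58) = 7.26 × 10^-4 M
pH = −log(7.26 × 10^-4) = 3.14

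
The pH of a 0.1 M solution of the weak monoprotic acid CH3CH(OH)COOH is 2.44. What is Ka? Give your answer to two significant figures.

Ka = 1.4 × 10^-4

[H+] = 10^(-2.44) = 3.63 × 10^-3 M
At equilibrium [HA] = 0.1 − 3.63 × 10^-3 = 9.64 × 10^-2 M
Ka = [H+][A-]/[HA] = (3.63 × 10^-3)² / 9.64 × 10^-2 = 1.4 × 10^-4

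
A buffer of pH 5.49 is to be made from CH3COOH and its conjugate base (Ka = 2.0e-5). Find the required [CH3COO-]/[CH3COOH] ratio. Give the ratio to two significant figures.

pKa = -log(2.0 × 10^-5) = 4.699
pH = pKa + log(r) ⇒ log(r) = 5.49 − 4.699 = +0.791
r = [CH3COO-]/[CH3COOH] = 10^(+0.791) = 6.18

ratio = 6.2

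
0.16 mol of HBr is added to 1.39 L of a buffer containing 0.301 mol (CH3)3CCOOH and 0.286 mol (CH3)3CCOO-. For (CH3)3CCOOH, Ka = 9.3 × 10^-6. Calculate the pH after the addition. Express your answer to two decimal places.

After neutralization: n((CH3)3CCOOH) = 0.461 mol, n((CH3)3CCOO-) = 0.126 mol.
pKa = −log(9.3 × 10^-6) = 5.032
Henderson–Hasselbalch with mole ratio 0.126/0.461: pH = 5.032 + (-0.563)

pH = 4.47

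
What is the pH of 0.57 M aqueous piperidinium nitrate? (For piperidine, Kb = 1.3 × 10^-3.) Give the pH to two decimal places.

pH = 5.68

C5H10NH2+ is the conjugate acid of the weak base C5H10NH.
Ka = Kw/Kb = 1.0×10^-14 / 1.3 × 10^-3 = 7.69 × 10^-12
Ka = [H+]²/(0.57 − [H+]) = 7.69 × 10^-12
Neglecting [H+] in the denominator: [H+] = √(7.69 × 10^-12 × 0.57) = 2.09 × 10^-6 M
([H+]/C₀ = 0.00037% < 5%, so the approximation holds.)
pH = −log(2.09 × 10^-6) = 5.68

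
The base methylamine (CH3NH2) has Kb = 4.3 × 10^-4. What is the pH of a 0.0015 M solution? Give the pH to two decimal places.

CH3NH2 + H2O ⇌ CH3NH3+ + OH-
Kb = [OH-]²/(0.0015 − [OH-]) = 4.3 × 10^-4
[OH-] is not negligible relative to C₀; solve [OH-]² + 0.00043·[OH-] − 6.45e-07 = 0.
[OH-] = [−0.00043 + √(0.00043² + 2.58e-06)]/2 = 6.16 × 10^-4 M
pOH = 3.21, so pH = 14.00 − pOH = 10.79

pH = 10.79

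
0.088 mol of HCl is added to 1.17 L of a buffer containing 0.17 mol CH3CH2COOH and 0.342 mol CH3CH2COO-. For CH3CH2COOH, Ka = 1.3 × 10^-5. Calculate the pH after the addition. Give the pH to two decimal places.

pH = 4.88

Added H+ converts CH3CH2COO- to CH3CH2COOH: CH3CH2COOH → 0.258 mol, CH3CH2COO- → 0.254 mol.
pKa = −log(1.3 × 10^-5) = 4.886
pH = pKa + log([A⁻]/[HA]) = 4.886 + log(0.254/0.258) = 4.886 -0.007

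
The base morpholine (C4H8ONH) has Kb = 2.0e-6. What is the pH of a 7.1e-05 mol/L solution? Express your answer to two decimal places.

C4H8ONH + H2O ⇌ C4H8ONH2+ + OH-
From the ICE table, Kb = x²/(7.1e-05 − x) = 2.0 × 10^-6.
Here C₀/Kb ≈ 35.5, so the small-x approximation fails. Use the quadratic:
x = (−Kb + √(Kb² + 4·Kb·C₀))/2 = 1.10 × 10^-5 M
pOH = 4.96, so pH = 14.00 − pOH = 9.04

pH = 9.04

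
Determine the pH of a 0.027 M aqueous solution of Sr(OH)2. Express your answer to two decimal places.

pH = 12.73

Sr(OH)2 is a strong base (each formula unit releases 2 OH-); [OH-] = 0.054 M.
pOH = -log(0.054) = 1.27
pH = 14.00 - 1.27 = 12.73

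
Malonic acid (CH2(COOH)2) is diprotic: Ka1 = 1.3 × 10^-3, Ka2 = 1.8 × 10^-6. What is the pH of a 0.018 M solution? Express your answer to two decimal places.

Since Ka1 ≫ Ka2, the first ionization dominates [H+].
Ka1 = x²/(0.018 − x) = 1.3 × 10^-3
Solving the quadratic: x = (−Ka1 + √(Ka1² + 4·Ka1·C₀))/2 = 4.23 × 10^-3 M
pH = −log(4.23 × 10^-3) = 2.37

pH = 2.37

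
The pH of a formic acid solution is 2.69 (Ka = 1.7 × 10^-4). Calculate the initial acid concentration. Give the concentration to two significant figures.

[H+] = 10^(-2.69) = 2.04 × 10^-3 M = x
Ka = x²/(C₀ − x) ⇒ C₀ = x + x²/Ka
C₀ = 2.04 × 10^-3 + (2.04 × 10^-3)²/(1.7 × 10^-4) = 2.65 × 10^-2 M

C₀ = 2.7 × 10^-2 M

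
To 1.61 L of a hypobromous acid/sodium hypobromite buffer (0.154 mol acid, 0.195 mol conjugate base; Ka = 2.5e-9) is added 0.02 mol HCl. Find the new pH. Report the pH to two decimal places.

pH = 8.60

After neutralization: n(HOBr) = 0.174 mol, n(OBr-) = 0.175 mol.
pKa = −log(2.5 × 10^-9) = 8.602
Henderson–Hasselbalch with mole ratio 0.175/0.174: pH = 8.602 + (+0.002)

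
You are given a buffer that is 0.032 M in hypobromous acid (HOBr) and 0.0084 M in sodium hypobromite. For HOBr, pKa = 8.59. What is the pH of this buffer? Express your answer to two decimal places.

pH = 8.01

Henderson–Hasselbalch: pH = pKa + log([OBr-]/[HOBr]) = 8.59 + log(0.0084/0.032)
pH = 8.59 + (-0.581) = 8.01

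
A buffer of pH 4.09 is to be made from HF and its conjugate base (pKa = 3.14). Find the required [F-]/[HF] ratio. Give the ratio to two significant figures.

pH = pKa + log(r) ⇒ log(r) = 4.09 − 3.14 = +0.95
r = [F-]/[HF] = 10^(+0.95) = 8.91

ratio = 8.9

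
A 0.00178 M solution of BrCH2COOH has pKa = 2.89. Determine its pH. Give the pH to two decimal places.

pH = 3.00

BrCH2COOH ⇌ BrCH2COO- + H+
Ka = 10^(−2.89) = 1.29 × 10^-3
Let x = [H+] at equilibrium. Ka = x²/(0.00178 − x).
The 5% rule fails; solving x² + Ka·x − Ka·C₀ = 0 exactly:
x = (−Ka + √(Ka² + 4·Ka·C₀))/2 = 1.00 × 10^-3 M
pH = −log[H+] = −log(1.00 × 10^-3) = 3.00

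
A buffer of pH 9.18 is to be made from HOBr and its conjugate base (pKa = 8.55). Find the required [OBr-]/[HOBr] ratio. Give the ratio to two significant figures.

pH = pKa + log(r) ⇒ log(r) = 9.18 − 8.55 = +0.63
r = [OBr-]/[HOBr] = 10^(+0.63) = 4.27

ratio = 4.3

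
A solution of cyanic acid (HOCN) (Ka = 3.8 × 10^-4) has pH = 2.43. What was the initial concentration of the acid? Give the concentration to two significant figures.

C₀ = 4.0 × 10^-2 M

[H+] = 10^(-2.43) = 3.72 × 10^-3 M = x
Ka = x²/(C₀ − x) ⇒ C₀ = x + x²/Ka
C₀ = 3.72 × 10^-3 + (3.72 × 10^-3)²/(3.8 × 10^-4) = 4.01 × 10^-2 M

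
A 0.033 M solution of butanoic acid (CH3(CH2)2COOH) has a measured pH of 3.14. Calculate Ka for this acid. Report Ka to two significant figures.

[H+] = 10^(-3.14) = 7.24 × 10^-4 M
At equilibrium [HA] = 0.033 − 7.24 × 10^-4 = 3.23 × 10^-2 M
Ka = [H+][A-]/[HA] = (7.24 × 10^-4)² / 3.23 × 10^-2 = 1.6 × 10^-5

Ka = 1.6 × 10^-5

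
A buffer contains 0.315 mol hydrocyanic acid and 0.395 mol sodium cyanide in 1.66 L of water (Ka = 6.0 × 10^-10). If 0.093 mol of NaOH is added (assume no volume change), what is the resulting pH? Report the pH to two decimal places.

OH- converts HCN to CN-: HCN → 0.222 mol, CN- → 0.488 mol.
pKa = −log(6.0 × 10^-10) = 9.222
pH = pKa + log(n_CN-/n_HCN) = 9.222 + log(0.488/0.222) = 9.222 + (+0.342)

pH = 9.56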